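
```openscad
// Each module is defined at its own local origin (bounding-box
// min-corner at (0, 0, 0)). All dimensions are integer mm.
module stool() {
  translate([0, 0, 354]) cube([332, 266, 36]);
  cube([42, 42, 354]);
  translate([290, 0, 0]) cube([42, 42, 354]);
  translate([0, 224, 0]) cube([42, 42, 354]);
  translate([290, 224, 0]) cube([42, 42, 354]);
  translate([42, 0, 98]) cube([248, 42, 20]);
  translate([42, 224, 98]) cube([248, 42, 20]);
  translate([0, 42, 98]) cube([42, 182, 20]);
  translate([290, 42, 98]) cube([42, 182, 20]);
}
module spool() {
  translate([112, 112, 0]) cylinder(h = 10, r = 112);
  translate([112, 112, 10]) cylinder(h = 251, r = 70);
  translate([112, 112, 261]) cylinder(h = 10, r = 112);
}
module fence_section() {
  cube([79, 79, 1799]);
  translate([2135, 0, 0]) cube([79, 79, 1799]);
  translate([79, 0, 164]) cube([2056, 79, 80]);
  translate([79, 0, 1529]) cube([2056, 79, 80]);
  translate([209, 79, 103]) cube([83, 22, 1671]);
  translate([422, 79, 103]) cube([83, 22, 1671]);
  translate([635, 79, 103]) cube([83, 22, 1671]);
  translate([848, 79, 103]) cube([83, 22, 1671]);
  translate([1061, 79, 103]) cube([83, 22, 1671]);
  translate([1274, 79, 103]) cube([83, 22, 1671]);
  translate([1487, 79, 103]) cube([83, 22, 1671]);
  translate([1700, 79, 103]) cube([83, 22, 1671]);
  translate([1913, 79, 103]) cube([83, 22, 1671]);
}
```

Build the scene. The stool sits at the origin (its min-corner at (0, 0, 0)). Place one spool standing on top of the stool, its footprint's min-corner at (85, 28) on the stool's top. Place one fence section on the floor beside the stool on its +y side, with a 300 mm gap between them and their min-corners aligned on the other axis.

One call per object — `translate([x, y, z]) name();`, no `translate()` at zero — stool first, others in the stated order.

stool();
translate([85, 28, 390]) spool();
translate([0, 566, 0]) fence_section();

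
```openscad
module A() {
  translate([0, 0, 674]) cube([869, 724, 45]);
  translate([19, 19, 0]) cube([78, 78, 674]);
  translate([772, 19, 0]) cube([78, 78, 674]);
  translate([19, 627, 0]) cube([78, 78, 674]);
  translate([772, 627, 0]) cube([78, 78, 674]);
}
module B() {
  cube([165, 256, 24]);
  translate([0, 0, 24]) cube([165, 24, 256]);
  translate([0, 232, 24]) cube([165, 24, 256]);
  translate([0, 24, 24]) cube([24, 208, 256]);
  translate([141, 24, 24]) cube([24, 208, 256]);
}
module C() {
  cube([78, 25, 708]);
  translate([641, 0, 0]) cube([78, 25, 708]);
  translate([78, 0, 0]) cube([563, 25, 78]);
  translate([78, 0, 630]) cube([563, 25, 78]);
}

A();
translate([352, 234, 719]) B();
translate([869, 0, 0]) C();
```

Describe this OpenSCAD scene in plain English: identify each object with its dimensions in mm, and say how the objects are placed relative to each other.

A is a table: top 869 mm (x) × 724 mm (y), 45 mm thick, upper face at z = 719 mm, on four 78×78 mm square legs, each inset 19 mm from the nearest pair of top edges, running from z = 0 to the bottom of the top.

B is an open-topped rectangular box: outside dimensions 165×256×280 mm, with a uniform wall and base thickness of 24 mm. The base is a full 165×256 slab on the floor; four walls sit on top of the base. The front and back walls (the −y and +y sides) span the full width; the two side walls fit between them.

C is a picture frame with a 563×552 mm rectangular opening (x by z) and a uniform 78 mm border on every side. Frame depth is 25 mm along y. It is built from two vertical stiles running the full outside height and two horizontal rails spanning the gap between the stiles.

The open box is on top of the table, centred. The picture frame is against the table's +x side, with their −y faces flush.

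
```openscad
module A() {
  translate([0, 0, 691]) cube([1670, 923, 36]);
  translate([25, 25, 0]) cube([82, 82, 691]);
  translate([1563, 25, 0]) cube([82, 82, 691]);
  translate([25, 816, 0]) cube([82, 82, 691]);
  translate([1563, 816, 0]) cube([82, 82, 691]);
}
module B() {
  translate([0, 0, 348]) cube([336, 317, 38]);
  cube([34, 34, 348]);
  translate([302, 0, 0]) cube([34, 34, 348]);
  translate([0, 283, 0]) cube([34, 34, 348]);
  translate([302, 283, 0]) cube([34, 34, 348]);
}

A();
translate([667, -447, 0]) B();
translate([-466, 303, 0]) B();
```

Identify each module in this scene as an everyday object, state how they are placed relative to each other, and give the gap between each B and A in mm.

A is a table. B is a stool. Two stools sit around the table at the −y, −x sides. The gap between each stool and the table is 130 mm.

Each stool's nearest face is 130 mm from the table's bounding box.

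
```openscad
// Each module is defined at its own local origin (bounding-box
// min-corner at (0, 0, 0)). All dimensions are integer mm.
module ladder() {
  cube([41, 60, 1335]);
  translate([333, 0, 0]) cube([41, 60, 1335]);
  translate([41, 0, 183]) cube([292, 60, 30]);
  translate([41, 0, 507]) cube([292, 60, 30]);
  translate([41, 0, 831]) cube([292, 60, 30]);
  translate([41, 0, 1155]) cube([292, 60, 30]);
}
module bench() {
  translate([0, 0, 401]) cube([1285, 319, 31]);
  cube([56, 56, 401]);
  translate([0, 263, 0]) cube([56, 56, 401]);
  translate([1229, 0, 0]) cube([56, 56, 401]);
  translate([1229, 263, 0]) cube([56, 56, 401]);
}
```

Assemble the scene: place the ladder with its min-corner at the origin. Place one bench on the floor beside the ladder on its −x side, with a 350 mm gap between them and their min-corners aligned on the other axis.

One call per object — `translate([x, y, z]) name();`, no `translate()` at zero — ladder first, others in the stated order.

ladder();
translate([-1635, 0, 0]) bench();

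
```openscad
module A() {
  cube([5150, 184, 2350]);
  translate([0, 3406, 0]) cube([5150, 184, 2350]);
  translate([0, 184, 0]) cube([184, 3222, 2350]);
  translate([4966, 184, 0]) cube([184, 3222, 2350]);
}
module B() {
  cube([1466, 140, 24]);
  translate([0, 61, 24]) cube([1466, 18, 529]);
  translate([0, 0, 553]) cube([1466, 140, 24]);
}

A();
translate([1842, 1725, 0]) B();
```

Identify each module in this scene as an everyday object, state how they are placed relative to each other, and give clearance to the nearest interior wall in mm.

Clearances: x = 1658, y = 1541; minimum 1541 mm.

A is a house frame. B is an I-beam. The I-beam sits inside the house frame, centred. The clearance to the nearest interior wall is 1541 mm.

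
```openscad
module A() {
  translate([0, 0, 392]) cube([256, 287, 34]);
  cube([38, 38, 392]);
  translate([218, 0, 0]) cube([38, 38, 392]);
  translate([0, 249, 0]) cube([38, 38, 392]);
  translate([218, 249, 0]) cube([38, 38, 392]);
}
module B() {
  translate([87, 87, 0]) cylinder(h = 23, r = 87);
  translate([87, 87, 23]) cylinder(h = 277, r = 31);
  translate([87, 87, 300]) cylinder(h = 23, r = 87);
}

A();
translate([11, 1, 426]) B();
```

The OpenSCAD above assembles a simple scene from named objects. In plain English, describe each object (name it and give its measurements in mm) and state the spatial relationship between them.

A is a four-legged stool. The seat is a 256×287×34 mm slab whose top surface is at z = 426 mm; four square legs, each 38×38 mm in cross-section, run from the floor (z = 0) to the underside of the seat, each flush with a corner of the seat.

B is a spool: two coaxial disc flanges of radius 87 mm and thickness 23 mm, joined by a core cylinder of radius 31 mm and height 277 mm. The lower flange rests on z = 0 and the three cylinders share a vertical axis.

The spool is on top of the stool.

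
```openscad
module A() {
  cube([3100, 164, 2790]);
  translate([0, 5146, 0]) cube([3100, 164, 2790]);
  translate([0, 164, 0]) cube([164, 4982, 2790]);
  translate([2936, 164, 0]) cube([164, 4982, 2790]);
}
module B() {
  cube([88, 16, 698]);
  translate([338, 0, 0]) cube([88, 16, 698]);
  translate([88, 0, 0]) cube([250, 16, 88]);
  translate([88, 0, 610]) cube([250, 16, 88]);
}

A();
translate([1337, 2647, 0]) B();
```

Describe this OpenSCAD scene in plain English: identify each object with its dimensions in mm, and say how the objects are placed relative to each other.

A is a box-shaped house frame (walls only): outside footprint 3100×5310 mm, wall height 2790 mm, wall thickness 164 mm. The two y-facing walls run the full x-width; the two x-facing walls fit between the inner faces of the y-facing walls.

B is a rectangular picture frame lying in the x–z plane (depth along y). The opening is 250 mm wide (x) by 522 mm tall (z), surrounded by a border 88 mm wide on all four sides. The frame is 16 mm deep and is made of two full-height vertical stiles with two horizontal rails fitted between them.

The picture frame sits inside the house frame, centred.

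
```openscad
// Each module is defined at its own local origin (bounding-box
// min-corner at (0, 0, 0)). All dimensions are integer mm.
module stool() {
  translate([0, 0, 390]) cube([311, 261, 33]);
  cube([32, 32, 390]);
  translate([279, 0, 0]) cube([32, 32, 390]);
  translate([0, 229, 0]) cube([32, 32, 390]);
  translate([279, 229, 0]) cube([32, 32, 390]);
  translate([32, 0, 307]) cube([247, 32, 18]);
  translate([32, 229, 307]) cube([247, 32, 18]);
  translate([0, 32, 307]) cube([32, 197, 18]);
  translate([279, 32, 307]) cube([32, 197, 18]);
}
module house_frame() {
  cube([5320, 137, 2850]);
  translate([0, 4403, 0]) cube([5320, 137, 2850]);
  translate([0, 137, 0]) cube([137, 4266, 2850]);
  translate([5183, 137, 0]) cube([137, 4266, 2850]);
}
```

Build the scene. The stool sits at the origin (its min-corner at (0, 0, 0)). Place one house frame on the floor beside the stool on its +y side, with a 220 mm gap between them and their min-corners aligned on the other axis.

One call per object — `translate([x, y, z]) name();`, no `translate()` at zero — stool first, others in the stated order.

stool();
translate([0, 481, 0]) house_frame();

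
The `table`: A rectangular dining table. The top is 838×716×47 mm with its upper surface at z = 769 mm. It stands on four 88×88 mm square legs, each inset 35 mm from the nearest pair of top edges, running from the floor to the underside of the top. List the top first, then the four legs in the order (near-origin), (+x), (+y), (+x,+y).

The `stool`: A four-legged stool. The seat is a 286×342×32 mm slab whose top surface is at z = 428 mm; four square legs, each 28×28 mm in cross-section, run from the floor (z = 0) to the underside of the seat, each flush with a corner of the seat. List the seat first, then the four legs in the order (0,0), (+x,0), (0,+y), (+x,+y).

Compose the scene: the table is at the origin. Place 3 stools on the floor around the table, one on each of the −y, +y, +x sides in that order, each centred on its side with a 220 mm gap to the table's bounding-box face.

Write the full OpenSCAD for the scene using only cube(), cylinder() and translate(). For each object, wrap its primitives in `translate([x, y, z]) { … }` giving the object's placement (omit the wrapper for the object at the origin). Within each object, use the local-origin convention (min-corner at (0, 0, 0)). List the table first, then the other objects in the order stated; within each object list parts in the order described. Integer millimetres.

translate([0, 0, 722]) cube([838, 716, 47]);
translate([35, 35, 0]) cube([88, 88, 722]);
translate([715, 35, 0]) cube([88, 88, 722]);
translate([35, 593, 0]) cube([88, 88, 722]);
translate([715, 593, 0]) cube([88, 88, 722]);
translate([276, -562, 0]) {
  translate([0, 0, 396]) cube([286, 342, 32]);
  cube([28, 28, 396]);
  translate([258, 0, 0]) cube([28, 28, 396]);
  translate([0, 314, 0]) cube([28, 28, 396]);
  translate([258, 314, 0]) cube([28, 28, 396]);
}
translate([276, 936, 0]) {
  translate([0, 0, 396]) cube([286, 342, 32]);
  cube([28, 28, 396]);
  translate([258, 0, 0]) cube([28, 28, 396]);
  translate([0, 314, 0]) cube([28, 28, 396]);
  translate([258, 314, 0]) cube([28, 28, 396]);
}
translate([1058, 187, 0]) {
  translate([0, 0, 396]) cube([286, 342, 32]);
  cube([28, 28, 396]);
  translate([258, 0, 0]) cube([28, 28, 396]);
  translate([0, 314, 0]) cube([28, 28, 396]);
  translate([258, 314, 0]) cube([28, 28, 396]);
}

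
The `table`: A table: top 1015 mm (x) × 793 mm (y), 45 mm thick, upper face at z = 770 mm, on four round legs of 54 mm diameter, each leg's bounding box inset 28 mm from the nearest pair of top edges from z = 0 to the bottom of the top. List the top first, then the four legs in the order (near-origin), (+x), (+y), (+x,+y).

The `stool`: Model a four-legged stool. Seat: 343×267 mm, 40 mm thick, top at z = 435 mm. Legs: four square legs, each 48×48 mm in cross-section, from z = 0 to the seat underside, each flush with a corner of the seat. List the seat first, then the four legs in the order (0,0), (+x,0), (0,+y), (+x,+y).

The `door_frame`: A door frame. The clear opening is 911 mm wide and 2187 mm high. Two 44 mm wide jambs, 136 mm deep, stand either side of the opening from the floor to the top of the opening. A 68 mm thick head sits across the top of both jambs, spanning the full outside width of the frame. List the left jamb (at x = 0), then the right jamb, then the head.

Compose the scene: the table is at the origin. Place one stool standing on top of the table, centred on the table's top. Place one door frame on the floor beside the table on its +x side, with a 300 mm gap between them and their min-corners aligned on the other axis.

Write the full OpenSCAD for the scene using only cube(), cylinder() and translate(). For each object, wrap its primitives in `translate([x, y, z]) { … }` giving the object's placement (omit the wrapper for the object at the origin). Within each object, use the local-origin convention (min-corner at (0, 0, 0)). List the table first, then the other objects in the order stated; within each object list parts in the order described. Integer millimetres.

translate([0, 0, 725]) cube([1015, 793, 45]);
translate([55, 55, 0]) cylinder(h = 725, r = 27);
translate([960, 55, 0]) cylinder(h = 725, r = 27);
translate([55, 738, 0]) cylinder(h = 725, r = 27);
translate([960, 738, 0]) cylinder(h = 725, r = 27);
translate([336, 263, 770]) {
  translate([0, 0, 395]) cube([343, 267, 40]);
  cube([48, 48, 395]);
  translate([295, 0, 0]) cube([48, 48, 395]);
  translate([0, 219, 0]) cube([48, 48, 395]);
  translate([295, 219, 0]) cube([48, 48, 395]);
}
translate([1315, 0, 0]) {
  cube([44, 136, 2187]);
  translate([955, 0, 0]) cube([44, 136, 2187]);
  translate([0, 0, 2187]) cube([999, 136, 68]);
}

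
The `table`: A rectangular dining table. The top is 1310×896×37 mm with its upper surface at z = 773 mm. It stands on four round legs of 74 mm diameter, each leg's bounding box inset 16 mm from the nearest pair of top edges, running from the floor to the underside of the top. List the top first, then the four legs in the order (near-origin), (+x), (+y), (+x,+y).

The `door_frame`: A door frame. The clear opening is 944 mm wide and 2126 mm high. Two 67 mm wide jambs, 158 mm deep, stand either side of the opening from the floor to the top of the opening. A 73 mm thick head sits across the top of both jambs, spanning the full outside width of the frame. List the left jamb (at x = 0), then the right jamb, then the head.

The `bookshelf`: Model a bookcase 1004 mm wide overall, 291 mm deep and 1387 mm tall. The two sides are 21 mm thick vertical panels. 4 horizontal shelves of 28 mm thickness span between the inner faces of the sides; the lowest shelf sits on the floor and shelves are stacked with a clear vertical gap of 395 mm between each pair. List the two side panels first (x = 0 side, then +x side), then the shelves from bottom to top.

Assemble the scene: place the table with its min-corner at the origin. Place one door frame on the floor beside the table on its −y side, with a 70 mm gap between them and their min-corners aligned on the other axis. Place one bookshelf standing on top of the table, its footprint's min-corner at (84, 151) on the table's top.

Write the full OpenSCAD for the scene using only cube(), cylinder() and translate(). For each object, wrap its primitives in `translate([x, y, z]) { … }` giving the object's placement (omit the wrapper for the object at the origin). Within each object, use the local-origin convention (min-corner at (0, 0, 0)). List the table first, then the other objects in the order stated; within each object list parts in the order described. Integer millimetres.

translate([0, 0, 736]) cube([1310, 896, 37]);
translate([53, 53, 0]) cylinder(h = 736, r = 37);
translate([1257, 53, 0]) cylinder(h = 736, r = 37);
translate([53, 843, 0]) cylinder(h = 736, r = 37);
translate([1257, 843, 0]) cylinder(h = 736, r = 37);
translate([0, -228, 0]) {
  cube([67, 158, 2126]);
  translate([1011, 0, 0]) cube([67, 158, 2126]);
  translate([0, 0, 2126]) cube([1078, 158, 73]);
}
translate([84, 151, 773]) {
  cube([21, 291, 1387]);
  translate([983, 0, 0]) cube([21, 291, 1387]);
  translate([21, 0, 0]) cube([962, 291, 28]);
  translate([21, 0, 423]) cube([962, 291, 28]);
  translate([21, 0, 846]) cube([962, 291, 28]);
  translate([21, 0, 1269]) cube([962, 291, 28]);
}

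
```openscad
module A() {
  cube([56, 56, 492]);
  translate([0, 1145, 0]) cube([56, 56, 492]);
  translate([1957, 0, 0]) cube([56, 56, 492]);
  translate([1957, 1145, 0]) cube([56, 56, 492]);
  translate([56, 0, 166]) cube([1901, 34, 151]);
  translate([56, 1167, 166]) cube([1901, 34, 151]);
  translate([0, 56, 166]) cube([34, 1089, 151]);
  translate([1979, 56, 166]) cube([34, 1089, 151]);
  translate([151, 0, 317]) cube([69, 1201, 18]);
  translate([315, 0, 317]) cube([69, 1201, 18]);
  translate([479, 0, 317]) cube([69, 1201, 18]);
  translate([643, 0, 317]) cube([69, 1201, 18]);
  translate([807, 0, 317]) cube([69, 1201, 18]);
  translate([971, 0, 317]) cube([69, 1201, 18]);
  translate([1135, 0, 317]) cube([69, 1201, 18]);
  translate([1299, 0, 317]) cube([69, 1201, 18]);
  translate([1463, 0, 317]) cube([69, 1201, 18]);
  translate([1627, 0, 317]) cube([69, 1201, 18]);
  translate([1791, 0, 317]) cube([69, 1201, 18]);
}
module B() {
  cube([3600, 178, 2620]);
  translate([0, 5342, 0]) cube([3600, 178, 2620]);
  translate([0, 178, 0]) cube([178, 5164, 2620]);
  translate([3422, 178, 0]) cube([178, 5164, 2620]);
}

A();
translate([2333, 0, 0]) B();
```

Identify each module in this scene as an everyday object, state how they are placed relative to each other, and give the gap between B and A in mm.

A is a bed frame. B is a house frame. The house frame is on the floor beside the bed frame on its +x side. The gap between the house frame and the bed frame is 320 mm.

The house frame's nearest face is 320 mm from the bed frame's +x face.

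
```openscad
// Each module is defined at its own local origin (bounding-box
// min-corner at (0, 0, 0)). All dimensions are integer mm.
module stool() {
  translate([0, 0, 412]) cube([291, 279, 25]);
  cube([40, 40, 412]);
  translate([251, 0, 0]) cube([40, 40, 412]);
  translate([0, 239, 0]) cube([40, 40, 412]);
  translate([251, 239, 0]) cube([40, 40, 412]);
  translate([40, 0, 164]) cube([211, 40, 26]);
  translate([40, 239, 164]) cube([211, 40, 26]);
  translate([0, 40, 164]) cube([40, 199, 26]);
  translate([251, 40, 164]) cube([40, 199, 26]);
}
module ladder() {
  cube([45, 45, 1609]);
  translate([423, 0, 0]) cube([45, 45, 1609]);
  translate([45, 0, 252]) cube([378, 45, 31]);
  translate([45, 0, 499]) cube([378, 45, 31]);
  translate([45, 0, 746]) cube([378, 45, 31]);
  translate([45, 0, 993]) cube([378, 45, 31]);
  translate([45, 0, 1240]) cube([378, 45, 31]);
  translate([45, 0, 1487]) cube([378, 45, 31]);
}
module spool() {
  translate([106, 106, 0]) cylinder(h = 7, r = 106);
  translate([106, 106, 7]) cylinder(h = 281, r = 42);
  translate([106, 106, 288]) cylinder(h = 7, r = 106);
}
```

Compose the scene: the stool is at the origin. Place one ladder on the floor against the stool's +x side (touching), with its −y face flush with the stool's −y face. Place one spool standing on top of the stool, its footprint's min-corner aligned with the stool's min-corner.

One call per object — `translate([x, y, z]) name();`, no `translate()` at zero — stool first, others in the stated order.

stool();
translate([291, 0, 0]) ladder();
translate([0, 0, 437]) spool();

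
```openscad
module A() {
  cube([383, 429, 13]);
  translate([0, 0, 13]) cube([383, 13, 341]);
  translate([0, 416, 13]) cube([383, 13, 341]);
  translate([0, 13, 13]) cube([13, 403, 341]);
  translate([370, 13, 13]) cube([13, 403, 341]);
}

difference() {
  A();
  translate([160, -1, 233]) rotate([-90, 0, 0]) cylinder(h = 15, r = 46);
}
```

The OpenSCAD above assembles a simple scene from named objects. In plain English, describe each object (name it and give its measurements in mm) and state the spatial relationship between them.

A is an open storage box with external size 383×429×354 mm and wall thickness 13 mm (the base is also 13 mm thick). The base covers the whole footprint; the four walls stand on the base, with the y-facing walls full-width and the x-facing walls fitting between their inner faces.

The open box has a circular hole of radius 46 mm through its front wall, centred at (x = 160, z = 233).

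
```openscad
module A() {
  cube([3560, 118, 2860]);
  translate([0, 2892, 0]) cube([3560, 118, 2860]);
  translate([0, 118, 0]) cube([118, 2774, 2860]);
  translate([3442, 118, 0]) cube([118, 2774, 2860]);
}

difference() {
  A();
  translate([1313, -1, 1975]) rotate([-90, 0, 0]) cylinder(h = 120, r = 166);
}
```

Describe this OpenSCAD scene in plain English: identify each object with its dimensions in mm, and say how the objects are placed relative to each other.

A is the wall frame of a small rectangular building: four walls, each 2860 mm tall and 118 mm thick, enclosing a footprint 3560 mm (x) by 3010 mm (y) outside-to-outside, with no floor or roof. The front and back walls (the −y and +y sides) span the full width; the two side walls fit between them.

The house frame has a circular hole of radius 166 mm through its front wall, centred at (x = 1313, z = 1975).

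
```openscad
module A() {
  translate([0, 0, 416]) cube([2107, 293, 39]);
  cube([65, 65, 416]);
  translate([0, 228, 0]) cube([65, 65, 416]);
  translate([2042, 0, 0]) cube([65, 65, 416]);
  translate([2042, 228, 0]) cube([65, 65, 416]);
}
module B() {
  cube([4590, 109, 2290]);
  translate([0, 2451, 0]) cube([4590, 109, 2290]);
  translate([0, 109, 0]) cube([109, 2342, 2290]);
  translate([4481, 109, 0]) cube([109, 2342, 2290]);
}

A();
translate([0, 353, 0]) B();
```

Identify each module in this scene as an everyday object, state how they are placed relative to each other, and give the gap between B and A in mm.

A is a bench. B is a house frame. The house frame is on the floor beside the bench on its +y side. The gap between the house frame and the bench is 60 mm.

The house frame's nearest face is 60 mm from the bench's +y face.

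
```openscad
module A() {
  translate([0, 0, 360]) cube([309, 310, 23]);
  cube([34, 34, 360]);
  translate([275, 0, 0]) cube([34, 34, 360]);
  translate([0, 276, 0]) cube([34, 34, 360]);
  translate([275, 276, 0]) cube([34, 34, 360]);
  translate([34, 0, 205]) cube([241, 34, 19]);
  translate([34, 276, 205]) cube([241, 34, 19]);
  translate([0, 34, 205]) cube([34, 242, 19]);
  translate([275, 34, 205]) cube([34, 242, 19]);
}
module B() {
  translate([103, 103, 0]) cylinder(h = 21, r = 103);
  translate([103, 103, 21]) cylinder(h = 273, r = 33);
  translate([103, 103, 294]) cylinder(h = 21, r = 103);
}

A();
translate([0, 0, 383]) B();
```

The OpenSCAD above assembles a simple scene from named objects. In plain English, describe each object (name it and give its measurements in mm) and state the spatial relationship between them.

A is a four-legged stool. The seat is a 309×310×23 mm slab whose top surface is at z = 383 mm; four square legs, each 34×34 mm in cross-section, run from the floor (z = 0) to the underside of the seat, each flush with a corner of the seat. Four stretchers, 34 mm wide and 19 mm tall, connect adjacent legs with their undersides at z = 205 mm, each running between the inner faces of the legs it joins and aligned with the legs' outer faces on the other axis.

B is a spool: two coaxial disc flanges of radius 103 mm and thickness 21 mm, joined by a core cylinder of radius 33 mm and height 273 mm. The lower flange rests on z = 0 and the three cylinders share a vertical axis.

The spool is on top of the stool.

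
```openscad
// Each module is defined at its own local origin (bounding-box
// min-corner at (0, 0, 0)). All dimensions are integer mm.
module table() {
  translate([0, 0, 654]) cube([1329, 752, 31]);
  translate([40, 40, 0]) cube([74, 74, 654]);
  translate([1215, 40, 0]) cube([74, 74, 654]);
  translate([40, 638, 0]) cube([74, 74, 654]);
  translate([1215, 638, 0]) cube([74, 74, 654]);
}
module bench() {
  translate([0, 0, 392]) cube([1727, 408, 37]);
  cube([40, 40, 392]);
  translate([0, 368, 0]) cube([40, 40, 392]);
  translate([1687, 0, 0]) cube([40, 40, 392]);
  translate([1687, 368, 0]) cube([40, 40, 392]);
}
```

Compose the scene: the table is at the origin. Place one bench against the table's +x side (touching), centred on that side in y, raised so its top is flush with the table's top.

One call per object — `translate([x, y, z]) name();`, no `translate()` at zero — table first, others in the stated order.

table();
translate([1329, 172, 256]) bench();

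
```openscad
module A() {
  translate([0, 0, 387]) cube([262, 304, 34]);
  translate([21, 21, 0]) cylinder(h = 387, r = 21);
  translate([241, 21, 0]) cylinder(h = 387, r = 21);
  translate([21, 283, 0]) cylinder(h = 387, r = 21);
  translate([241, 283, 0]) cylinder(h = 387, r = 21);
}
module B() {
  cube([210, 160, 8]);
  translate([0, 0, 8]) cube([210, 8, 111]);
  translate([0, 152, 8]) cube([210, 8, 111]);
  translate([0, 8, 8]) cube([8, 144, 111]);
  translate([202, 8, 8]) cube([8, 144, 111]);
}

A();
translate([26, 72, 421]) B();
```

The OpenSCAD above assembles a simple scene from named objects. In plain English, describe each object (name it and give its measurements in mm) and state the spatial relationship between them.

A is a four-legged stool. The seat is 262×304 mm, 34 mm thick, top at z = 421 mm. It stands on four round legs, each 42 mm in diameter, from z = 0 to the seat underside, each leg's axis is inset half a diameter from the nearest pair of seat edges (so the leg's bounding box is flush with the corner).

B is an open storage box with external size 210×160×119 mm and wall thickness 8 mm (the base is also 8 mm thick). The base covers the whole footprint; the four walls stand on the base, with the y-facing walls full-width and the x-facing walls fitting between their inner faces.

The open box is on top of the stool, centred.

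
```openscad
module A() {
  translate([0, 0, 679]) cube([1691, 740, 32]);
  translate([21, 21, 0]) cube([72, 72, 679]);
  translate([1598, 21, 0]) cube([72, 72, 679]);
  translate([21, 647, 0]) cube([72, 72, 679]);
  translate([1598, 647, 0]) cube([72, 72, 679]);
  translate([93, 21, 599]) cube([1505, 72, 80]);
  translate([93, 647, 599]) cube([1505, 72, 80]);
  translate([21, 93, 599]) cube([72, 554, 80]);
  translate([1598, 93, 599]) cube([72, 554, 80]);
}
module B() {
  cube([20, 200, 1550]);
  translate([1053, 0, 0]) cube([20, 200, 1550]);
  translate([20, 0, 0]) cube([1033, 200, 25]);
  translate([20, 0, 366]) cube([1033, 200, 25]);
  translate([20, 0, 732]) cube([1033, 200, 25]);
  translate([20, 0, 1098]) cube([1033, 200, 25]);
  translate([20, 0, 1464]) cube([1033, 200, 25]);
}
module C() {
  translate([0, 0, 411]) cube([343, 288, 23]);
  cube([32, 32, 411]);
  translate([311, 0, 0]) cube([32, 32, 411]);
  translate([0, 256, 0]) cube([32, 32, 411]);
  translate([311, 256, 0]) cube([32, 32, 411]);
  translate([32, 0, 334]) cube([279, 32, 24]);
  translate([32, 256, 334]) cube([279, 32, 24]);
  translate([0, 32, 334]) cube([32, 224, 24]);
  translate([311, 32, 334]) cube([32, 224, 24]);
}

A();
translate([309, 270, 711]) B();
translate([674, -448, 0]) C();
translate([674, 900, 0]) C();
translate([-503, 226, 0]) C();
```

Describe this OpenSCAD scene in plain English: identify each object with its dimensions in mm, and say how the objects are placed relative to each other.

A is a table with a 1691×740 mm rectangular top, 32 mm thick, top surface at z = 711 mm, supported by four 72×72 mm square legs, each inset 21 mm from the nearest pair of top edges, running from the floor. Four apron rails, 72 mm thick and 80 mm tall, run between adjacent legs with their top edges flush with the underside of the top and their outer faces flush with the legs' outer faces.

B is a bookshelf 1073 mm wide overall, 200 mm deep and 1550 mm tall. The two sides are 20 mm thick vertical panels. 5 horizontal shelves of 25 mm thickness span between the inner faces of the sides; the lowest shelf sits on the floor and shelves are stacked with a clear vertical gap of 341 mm between each pair.

C is a simple wooden stool: a rectangular seat 343 mm (x) by 288 mm (y), 23 mm thick, top face at z = 434 mm, on four square legs, each 32×32 mm in cross-section. The legs rest on z = 0, each flush with a corner of the seat. Four stretchers, 32 mm wide and 24 mm tall, connect adjacent legs with their undersides at z = 334 mm, each running between the inner faces of the legs it joins and aligned with the legs' outer faces on the other axis.

The bookshelf is on top of the table, centred. Three stools sit around the table at the −y, +y, −x sides.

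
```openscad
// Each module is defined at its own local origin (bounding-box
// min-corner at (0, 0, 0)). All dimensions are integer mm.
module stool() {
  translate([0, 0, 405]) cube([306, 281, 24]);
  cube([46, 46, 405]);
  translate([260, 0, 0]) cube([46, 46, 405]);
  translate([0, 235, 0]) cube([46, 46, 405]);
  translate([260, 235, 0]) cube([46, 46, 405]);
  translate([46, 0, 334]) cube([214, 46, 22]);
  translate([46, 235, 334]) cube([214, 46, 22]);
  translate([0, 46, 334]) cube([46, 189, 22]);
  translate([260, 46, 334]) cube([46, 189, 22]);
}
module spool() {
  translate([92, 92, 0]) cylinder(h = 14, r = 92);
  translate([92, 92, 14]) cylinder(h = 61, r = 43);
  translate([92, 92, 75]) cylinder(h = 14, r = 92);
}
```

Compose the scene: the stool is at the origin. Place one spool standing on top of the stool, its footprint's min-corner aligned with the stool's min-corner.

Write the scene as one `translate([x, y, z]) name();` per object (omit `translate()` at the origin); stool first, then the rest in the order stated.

stool();
translate([0, 0, 429]) spool();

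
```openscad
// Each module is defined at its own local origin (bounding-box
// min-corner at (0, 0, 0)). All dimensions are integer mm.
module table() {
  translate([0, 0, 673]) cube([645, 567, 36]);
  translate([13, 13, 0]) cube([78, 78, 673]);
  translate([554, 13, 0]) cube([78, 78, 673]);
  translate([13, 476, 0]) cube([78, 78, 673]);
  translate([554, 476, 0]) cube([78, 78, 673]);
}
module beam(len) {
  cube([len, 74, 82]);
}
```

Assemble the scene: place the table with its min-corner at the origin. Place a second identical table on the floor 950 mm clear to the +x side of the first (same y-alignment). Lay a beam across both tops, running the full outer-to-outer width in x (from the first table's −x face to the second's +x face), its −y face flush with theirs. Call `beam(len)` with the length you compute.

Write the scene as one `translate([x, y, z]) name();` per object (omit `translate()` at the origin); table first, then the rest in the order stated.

table();
translate([1595, 0, 0]) table();
translate([0, 0, 709]) beam(2240);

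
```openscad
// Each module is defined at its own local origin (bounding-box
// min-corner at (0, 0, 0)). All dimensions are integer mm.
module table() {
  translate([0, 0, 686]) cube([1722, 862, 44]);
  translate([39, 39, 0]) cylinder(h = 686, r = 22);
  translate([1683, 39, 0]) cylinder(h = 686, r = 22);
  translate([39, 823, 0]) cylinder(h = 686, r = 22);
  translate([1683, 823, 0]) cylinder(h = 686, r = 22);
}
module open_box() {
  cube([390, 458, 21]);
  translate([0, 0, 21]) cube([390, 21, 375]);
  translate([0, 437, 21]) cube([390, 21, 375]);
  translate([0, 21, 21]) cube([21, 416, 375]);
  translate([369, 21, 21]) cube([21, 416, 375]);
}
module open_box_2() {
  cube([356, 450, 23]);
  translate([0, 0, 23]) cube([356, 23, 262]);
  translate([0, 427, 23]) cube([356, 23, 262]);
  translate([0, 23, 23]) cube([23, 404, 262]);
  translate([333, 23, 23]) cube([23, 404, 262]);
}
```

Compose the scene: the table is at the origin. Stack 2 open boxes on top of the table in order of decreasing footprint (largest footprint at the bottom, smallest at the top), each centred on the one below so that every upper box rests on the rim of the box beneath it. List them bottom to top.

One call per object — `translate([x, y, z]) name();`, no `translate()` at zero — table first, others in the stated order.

table();
translate([666, 202, 730]) open_box();
translate([683, 206, 1126]) open_box_2();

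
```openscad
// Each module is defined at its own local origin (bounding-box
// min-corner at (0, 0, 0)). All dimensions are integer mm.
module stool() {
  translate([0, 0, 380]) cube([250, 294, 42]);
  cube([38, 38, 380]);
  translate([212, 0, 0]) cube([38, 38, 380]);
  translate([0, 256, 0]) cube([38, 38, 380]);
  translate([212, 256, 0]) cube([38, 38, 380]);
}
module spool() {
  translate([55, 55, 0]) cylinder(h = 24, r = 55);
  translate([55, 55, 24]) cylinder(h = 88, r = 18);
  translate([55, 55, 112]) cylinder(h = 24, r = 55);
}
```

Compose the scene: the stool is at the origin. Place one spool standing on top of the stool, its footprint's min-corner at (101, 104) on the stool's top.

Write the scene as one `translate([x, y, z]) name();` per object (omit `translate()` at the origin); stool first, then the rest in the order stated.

stool();
translate([101, 104, 422]) spool();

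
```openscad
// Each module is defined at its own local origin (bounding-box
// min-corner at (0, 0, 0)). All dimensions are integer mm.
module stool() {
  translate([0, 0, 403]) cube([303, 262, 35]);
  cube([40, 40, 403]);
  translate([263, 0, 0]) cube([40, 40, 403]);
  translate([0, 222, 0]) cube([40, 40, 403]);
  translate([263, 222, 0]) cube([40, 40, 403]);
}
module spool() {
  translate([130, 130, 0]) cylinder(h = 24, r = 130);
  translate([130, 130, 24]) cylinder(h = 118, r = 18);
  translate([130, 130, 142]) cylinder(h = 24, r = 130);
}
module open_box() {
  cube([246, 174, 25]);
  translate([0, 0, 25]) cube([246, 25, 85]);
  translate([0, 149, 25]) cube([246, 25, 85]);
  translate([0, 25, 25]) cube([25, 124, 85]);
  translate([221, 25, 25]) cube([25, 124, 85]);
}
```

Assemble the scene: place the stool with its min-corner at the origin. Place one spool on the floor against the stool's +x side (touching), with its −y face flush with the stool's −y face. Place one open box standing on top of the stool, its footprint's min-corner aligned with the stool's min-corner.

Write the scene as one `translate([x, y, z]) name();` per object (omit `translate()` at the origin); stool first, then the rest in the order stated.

stool();
translate([303, 0, 0]) spool();
translate([0, 0, 438]) open_box();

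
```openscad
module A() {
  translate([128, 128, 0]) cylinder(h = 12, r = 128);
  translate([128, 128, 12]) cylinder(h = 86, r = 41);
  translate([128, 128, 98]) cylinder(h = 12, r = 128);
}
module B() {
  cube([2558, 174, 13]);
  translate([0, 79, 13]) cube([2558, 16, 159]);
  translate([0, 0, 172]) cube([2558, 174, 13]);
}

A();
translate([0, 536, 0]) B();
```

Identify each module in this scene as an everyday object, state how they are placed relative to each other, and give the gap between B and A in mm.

The I-beam's nearest face is 280 mm from the spool's +y face.

A is a spool. B is an I-beam. The I-beam is on the floor beside the spool on its +y side. The gap between the I-beam and the spool is 280 mm.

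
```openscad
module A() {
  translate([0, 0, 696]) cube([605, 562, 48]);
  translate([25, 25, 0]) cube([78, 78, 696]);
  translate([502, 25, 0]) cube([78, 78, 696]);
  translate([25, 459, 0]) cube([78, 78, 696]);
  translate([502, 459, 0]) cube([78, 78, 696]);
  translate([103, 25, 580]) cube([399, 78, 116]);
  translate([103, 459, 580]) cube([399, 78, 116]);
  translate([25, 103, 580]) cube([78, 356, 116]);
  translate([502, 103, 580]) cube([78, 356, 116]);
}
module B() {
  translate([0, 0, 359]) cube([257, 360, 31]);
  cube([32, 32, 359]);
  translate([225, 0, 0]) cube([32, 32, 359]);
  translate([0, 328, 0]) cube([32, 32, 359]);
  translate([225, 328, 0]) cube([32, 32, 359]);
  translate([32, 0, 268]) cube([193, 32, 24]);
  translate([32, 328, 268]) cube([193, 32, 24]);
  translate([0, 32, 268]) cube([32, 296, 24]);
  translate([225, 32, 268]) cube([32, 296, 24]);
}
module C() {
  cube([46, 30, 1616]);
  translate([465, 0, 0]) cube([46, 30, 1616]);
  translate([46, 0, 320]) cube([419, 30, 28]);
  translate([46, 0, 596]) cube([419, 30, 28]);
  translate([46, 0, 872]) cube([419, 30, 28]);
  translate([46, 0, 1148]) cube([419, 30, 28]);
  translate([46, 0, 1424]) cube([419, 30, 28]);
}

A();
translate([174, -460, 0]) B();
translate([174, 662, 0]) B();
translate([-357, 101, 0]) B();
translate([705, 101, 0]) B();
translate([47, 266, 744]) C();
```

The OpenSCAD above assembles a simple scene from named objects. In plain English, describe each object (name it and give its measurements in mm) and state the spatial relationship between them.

A is a table with a 605×562 mm rectangular top, 48 mm thick, top surface at z = 744 mm, supported by four 78×78 mm square legs, each inset 25 mm from the nearest pair of top edges, running from the floor. Four apron rails, 78 mm thick and 116 mm tall, run between adjacent legs with their top edges flush with the underside of the top and their outer faces flush with the legs' outer faces.

B is a four-legged stool. The seat is 257×360 mm, 31 mm thick, top at z = 390 mm. It stands on four square legs, each 32×32 mm in cross-section, from z = 0 to the seat underside, each flush with a corner of the seat. Four stretchers, 32 mm wide and 24 mm tall, connect adjacent legs with their undersides at z = 268 mm, each running between the inner faces of the legs it joins and aligned with the legs' outer faces on the other axis.

C is a wooden ladder with two side rails of 46×30 mm section and 1616 mm height, set 511 mm apart overall. Between them run 5 rectangular rungs (30 mm deep, 28 mm thick), front faces flush with the rails' −y face. The bottom of the first rung is 320 mm above the floor and each subsequent rung is 276 mm higher than the one below.

Four stools sit around the table at the −y, +y, −x, +x sides. The ladder is on top of the table, centred.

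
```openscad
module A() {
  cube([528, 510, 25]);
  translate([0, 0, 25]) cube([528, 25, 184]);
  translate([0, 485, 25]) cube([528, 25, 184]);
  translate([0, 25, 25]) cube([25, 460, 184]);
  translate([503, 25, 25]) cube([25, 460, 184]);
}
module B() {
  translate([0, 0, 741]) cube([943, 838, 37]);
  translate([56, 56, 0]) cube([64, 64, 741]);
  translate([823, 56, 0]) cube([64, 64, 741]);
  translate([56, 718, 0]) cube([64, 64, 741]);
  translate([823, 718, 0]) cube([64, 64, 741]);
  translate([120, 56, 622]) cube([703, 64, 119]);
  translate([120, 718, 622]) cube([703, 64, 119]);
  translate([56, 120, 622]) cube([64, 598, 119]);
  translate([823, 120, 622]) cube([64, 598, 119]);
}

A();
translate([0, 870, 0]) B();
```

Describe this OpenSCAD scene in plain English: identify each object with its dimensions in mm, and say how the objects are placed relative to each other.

A is an open storage box with external size 528×510×209 mm and wall thickness 25 mm (the base is also 25 mm thick). The base covers the whole footprint; the four walls stand on the base, with the y-facing walls full-width and the x-facing walls fitting between their inner faces.

B is a table with a 943×838 mm rectangular top, 37 mm thick, top surface at z = 778 mm, supported by four 64×64 mm square legs, each inset 56 mm from the nearest pair of top edges, running from the floor. Four apron rails, 64 mm thick and 119 mm tall, run between adjacent legs with their top edges flush with the underside of the top and their outer faces flush with the legs' outer faces.

The table is on the floor beside the open box on its +y side.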